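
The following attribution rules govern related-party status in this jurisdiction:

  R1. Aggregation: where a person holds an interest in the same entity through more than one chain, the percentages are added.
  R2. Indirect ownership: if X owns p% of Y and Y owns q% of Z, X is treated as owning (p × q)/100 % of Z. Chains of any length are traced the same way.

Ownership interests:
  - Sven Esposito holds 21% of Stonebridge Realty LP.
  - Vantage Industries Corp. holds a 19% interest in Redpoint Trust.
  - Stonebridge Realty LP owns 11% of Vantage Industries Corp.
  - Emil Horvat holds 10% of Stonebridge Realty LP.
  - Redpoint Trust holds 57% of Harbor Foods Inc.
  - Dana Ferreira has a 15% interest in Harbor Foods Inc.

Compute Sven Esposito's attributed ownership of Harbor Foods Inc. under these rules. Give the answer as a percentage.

Chain via Stonebridge Realty LP → Vantage Industries Corp. → Redpoint Trust (R2): 21% × 11% × 19% × 57% = 0.250173% of Harbor Foods Inc.

0.250173%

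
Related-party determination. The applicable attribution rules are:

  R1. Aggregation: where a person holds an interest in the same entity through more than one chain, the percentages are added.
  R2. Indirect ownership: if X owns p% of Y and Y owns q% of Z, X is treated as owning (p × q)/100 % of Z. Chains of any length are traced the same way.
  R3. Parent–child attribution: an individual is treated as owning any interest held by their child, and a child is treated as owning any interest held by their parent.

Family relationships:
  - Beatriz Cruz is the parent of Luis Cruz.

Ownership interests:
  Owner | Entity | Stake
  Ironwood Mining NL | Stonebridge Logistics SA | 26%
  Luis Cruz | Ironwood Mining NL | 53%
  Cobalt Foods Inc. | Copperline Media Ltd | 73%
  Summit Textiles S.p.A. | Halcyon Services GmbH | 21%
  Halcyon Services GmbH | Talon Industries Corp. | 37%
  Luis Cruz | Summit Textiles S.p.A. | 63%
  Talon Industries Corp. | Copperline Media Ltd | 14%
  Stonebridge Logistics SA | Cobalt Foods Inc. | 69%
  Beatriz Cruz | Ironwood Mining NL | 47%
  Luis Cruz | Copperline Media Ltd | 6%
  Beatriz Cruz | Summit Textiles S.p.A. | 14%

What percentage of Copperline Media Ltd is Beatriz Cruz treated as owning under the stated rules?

By parent–child attribution (R3), Beatriz Cruz is treated as also owning Luis Cruz's interest in Ironwood Mining NL, giving 47% + 53% = 100%.
By parent–child attribution (R3), Beatriz Cruz is treated as also owning Luis Cruz's interest in Summit Textiles S.p.A, giving 14% + 63% = 77%.
By parent–child attribution (R3), Beatriz Cruz is treated as owning Luis Cruz's 6% interest in Copperline Media Ltd.
Chain via Ironwood Mining NL → Stonebridge Logistics SA → Cobalt Foods Inc. (R2): 100% × 26% × 69% × 73% = 13.0962% of Copperline Media Ltd.
Chain via Summit Textiles S.p.A. → Halcyon Services GmbH → Talon Industries Corp. (R2): 77% × 21% × 37% × 14% = 0.837606% of Copperline Media Ltd.
Direct interest in Copperline Media Ltd: 6%.
Aggregating (R1): 13.0962% + 0.837606% + 6% = 19.933806%.

19.933806%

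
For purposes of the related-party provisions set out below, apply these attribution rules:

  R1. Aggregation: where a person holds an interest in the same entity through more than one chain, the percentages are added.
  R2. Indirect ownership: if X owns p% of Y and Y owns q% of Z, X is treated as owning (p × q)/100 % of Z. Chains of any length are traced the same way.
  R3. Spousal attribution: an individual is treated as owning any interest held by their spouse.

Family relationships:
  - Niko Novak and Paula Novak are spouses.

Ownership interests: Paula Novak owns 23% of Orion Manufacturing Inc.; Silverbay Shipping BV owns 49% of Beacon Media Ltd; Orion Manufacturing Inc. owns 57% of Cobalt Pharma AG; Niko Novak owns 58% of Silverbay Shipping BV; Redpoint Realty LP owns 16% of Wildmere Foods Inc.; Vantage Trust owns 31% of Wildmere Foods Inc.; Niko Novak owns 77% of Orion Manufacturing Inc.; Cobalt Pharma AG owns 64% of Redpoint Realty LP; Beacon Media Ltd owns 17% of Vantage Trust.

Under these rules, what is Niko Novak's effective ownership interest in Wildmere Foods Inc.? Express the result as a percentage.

By spousal attribution (R3), Niko Novak is treated as also owning Paula Novak's interest in Orion Manufacturing Inc, giving 77% + 23% = 100%.
Chain via Orion Manufacturing Inc. → Cobalt Pharma AG → Redpoint Realty LP (R2): 100% × 57% × 64% × 16% = 5.8368% of Wildmere Foods Inc.
Chain via Silverbay Shipping BV → Beacon Media Ltd → Vantage Trust (R2): 58% × 49% × 17% × 31% = 1.497734% of Wildmere Foods Inc.
Aggregating (R1): 5.8368% + 1.497734% = 7.334534%.

7.334534%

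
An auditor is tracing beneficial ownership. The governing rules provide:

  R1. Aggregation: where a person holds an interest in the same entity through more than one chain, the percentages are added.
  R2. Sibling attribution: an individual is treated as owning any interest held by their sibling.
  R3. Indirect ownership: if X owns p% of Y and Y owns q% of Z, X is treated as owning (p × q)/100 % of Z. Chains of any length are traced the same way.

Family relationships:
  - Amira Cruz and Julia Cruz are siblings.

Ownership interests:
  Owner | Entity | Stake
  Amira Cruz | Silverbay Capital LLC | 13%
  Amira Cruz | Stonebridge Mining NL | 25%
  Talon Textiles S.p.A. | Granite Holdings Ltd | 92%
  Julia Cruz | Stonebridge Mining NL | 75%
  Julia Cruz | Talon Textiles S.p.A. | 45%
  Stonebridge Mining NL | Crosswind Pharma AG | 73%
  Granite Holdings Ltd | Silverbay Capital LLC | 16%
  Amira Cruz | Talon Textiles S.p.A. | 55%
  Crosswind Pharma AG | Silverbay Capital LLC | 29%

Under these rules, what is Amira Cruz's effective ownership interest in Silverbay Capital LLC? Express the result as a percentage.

48.89%

By sibling attribution (R2), Amira Cruz is treated as also owning Julia Cruz's interest in Talon Textiles S.p.A, giving 55% + 45% = 100%.
By sibling attribution (R2), Amira Cruz is treated as also owning Julia Cruz's interest in Stonebridge Mining NL, giving 25% + 75% = 100%.
Chain via Talon Textiles S.p.A. → Granite Holdings Ltd (R3): 100% × 92% × 16% = 14.72% of Silverbay Capital LLC.
Chain via Stonebridge Mining NL → Crosswind Pharma AG (R3): 100% × 73% × 29% = 21.17% of Silverbay Capital LLC.
Direct interest in Silverbay Capital LLC: 13%.
Aggregating (R1): 14.72% + 21.17% + 13% = 48.89%.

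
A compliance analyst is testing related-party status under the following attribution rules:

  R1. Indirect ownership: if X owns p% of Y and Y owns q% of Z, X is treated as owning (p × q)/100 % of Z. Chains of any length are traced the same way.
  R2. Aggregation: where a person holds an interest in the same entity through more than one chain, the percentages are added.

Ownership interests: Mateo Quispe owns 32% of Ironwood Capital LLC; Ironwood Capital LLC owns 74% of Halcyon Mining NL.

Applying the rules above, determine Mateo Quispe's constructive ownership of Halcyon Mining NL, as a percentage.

23.68%

Chain via Ironwood Capital LLC (R1): 32% × 74% = 23.68% of Halcyon Mining NL.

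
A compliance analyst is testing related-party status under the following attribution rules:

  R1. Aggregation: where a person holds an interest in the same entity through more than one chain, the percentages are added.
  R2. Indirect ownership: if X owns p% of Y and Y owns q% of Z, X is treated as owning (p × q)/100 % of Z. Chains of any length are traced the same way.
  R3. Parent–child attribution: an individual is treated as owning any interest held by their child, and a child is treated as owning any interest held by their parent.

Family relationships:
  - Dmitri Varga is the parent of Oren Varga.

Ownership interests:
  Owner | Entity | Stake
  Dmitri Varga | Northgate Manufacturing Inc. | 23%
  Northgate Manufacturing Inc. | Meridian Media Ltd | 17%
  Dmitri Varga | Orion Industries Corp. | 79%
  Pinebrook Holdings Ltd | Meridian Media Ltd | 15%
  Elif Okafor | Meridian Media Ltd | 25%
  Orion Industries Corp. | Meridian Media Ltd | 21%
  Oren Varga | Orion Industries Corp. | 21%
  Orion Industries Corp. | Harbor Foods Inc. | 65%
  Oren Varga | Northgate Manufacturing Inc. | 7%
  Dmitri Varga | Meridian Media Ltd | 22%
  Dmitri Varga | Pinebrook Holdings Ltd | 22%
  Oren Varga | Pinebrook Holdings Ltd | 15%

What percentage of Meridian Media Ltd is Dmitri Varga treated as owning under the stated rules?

53.65%

By parent–child attribution (R3), Dmitri Varga is treated as also owning Oren Varga's interest in Pinebrook Holdings Ltd, giving 22% + 15% = 37%.
By parent–child attribution (R3), Dmitri Varga is treated as also owning Oren Varga's interest in Orion Industries Corp, giving 79% + 21% = 100%.
By parent–child attribution (R3), Dmitri Varga is treated as also owning Oren Varga's interest in Northgate Manufacturing Inc, giving 23% + 7% = 30%.
Chain via Pinebrook Holdings Ltd (R2): 37% × 15% = 5.55% of Meridian Media Ltd.
Chain via Orion Industries Corp. (R2): 100% × 21% = 21% of Meridian Media Ltd.
Chain via Northgate Manufacturing Inc. (R2): 30% × 17% = 5.1% of Meridian Media Ltd.
Direct interest in Meridian Media Ltd: 22%.
Aggregating (R1): 5.55% + 21% + 5.1% + 22% = 53.65%.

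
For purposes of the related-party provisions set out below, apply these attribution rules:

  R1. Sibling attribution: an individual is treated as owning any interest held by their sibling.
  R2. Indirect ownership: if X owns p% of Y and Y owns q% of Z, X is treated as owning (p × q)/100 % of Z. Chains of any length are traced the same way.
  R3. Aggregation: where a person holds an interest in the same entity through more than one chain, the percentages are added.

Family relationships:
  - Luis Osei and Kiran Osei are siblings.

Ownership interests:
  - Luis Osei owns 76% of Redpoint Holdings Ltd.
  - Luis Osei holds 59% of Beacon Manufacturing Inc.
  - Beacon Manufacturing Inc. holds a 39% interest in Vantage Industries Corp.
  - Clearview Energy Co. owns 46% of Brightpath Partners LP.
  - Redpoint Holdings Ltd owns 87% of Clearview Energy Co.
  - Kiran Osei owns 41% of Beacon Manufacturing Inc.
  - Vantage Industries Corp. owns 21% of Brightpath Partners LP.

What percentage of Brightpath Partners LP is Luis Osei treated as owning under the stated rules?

38.6052%

By sibling attribution (R1), Luis Osei is treated as also owning Kiran Osei's interest in Beacon Manufacturing Inc, giving 59% + 41% = 100%.
Chain via Redpoint Holdings Ltd → Clearview Energy Co. (R2): 76% × 87% × 46% = 30.4152% of Brightpath Partners LP.
Chain via Beacon Manufacturing Inc. → Vantage Industries Corp. (R2): 100% × 39% × 21% = 8.19% of Brightpath Partners LP.
Aggregating (R3): 30.4152% + 8.19% = 38.6052%.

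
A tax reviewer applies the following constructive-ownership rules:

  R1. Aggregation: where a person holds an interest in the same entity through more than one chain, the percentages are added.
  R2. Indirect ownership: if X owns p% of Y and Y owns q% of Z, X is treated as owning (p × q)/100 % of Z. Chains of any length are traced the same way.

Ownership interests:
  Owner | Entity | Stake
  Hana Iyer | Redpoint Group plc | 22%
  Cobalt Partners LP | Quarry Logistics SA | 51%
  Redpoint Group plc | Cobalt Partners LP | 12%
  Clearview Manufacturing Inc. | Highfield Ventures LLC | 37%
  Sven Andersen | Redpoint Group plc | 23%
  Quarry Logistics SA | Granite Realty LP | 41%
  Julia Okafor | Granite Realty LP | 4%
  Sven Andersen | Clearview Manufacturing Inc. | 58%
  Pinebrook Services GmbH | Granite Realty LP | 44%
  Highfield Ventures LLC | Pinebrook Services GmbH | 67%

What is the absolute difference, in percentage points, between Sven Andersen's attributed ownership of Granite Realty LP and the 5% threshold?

1.903524

Chain via Redpoint Group plc → Cobalt Partners LP → Quarry Logistics SA (R2): 23% × 12% × 51% × 41% = 0.577116% of Granite Realty LP.
Chain via Clearview Manufacturing Inc. → Highfield Ventures LLC → Pinebrook Services GmbH (R2): 58% × 37% × 67% × 44% = 6.326408% of Granite Realty LP.
Aggregating (R1): 0.577116% + 6.326408% = 6.903524%.
6.903524% exceeds the 5% threshold by 1.903524 percentage points.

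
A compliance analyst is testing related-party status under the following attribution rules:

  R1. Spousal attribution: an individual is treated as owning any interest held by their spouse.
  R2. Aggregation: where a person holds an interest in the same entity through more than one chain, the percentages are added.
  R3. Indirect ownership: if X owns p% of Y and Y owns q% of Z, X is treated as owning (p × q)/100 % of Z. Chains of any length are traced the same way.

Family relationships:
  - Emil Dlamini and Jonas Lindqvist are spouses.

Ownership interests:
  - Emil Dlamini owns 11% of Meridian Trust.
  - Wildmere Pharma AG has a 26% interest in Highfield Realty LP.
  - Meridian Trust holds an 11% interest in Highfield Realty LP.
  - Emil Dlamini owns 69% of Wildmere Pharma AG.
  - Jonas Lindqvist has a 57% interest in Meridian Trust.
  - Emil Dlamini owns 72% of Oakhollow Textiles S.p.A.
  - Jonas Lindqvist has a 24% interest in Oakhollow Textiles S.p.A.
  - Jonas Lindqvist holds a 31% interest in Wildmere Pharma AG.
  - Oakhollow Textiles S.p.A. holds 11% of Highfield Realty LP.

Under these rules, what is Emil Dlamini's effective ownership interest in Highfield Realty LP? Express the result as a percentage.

By spousal attribution (R1), Emil Dlamini is treated as also owning Jonas Lindqvist's interest in Wildmere Pharma AG, giving 69% + 31% = 100%.
By spousal attribution (R1), Emil Dlamini is treated as also owning Jonas Lindqvist's interest in Meridian Trust, giving 11% + 57% = 68%.
By spousal attribution (R1), Emil Dlamini is treated as also owning Jonas Lindqvist's interest in Oakhollow Textiles S.p.A, giving 72% + 24% = 96%.
Chain via Wildmere Pharma AG (R3): 100% × 26% = 26% of Highfield Realty LP.
Chain via Meridian Trust (R3): 68% × 11% = 7.48% of Highfield Realty LP.
Chain via Oakhollow Textiles S.p.A. (R3): 96% × 11% = 10.56% of Highfield Realty LP.
Aggregating (R2): 26% + 7.48% + 10.56% = 44.04%.

44.04%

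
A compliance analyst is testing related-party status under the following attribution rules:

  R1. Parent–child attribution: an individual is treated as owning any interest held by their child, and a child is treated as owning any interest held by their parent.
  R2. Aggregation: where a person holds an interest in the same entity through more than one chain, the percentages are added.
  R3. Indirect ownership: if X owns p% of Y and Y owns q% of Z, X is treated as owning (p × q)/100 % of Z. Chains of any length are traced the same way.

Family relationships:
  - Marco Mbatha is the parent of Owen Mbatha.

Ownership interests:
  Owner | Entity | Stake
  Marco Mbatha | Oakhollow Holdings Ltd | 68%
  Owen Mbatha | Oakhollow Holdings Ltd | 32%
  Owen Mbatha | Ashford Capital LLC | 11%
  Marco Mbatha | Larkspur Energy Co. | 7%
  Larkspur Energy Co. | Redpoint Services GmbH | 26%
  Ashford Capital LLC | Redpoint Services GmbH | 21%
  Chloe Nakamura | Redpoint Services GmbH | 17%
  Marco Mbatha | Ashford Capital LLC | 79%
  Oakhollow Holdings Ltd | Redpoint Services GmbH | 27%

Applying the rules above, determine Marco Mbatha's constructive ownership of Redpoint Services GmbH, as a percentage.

By parent–child attribution (R1), Marco Mbatha is treated as also owning Owen Mbatha's interest in Oakhollow Holdings Ltd, giving 68% + 32% = 100%.
By parent–child attribution (R1), Marco Mbatha is treated as also owning Owen Mbatha's interest in Ashford Capital LLC, giving 79% + 11% = 90%.
Chain via Larkspur Energy Co. (R3): 7% × 26% = 1.82% of Redpoint Services GmbH.
Chain via Oakhollow Holdings Ltd (R3): 100% × 27% = 27% of Redpoint Services GmbH.
Chain via Ashford Capital LLC (R3): 90% × 21% = 18.9% of Redpoint Services GmbH.
Aggregating (R2): 1.82% + 27% + 18.9% = 47.72%.

47.72%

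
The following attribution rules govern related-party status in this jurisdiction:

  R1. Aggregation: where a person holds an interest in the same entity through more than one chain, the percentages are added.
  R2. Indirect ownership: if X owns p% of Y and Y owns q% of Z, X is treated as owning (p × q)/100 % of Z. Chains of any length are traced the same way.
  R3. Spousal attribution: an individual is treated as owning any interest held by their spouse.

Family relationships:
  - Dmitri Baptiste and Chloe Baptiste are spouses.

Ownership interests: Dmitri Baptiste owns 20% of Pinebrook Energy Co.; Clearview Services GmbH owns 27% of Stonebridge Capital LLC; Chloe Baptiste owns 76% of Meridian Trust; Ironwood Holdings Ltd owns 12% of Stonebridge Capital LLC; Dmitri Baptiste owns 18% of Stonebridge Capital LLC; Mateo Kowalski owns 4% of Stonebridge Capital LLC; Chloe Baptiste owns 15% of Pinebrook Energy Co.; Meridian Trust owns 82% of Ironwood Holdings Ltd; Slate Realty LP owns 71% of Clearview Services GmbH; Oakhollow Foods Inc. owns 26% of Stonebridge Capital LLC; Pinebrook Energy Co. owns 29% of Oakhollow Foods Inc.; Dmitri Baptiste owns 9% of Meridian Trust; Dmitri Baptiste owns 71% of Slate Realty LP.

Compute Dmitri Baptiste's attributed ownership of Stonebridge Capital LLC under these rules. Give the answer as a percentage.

42.6137%

By spousal attribution (R3), Dmitri Baptiste is treated as also owning Chloe Baptiste's interest in Pinebrook Energy Co, giving 20% + 15% = 35%.
By spousal attribution (R3), Dmitri Baptiste is treated as also owning Chloe Baptiste's interest in Meridian Trust, giving 9% + 76% = 85%.
Chain via Pinebrook Energy Co. → Oakhollow Foods Inc. (R2): 35% × 29% × 26% = 2.639% of Stonebridge Capital LLC.
Chain via Meridian Trust → Ironwood Holdings Ltd (R2): 85% × 82% × 12% = 8.364% of Stonebridge Capital LLC.
Chain via Slate Realty LP → Clearview Services GmbH (R2): 71% × 71% × 27% = 13.6107% of Stonebridge Capital LLC.
Direct interest in Stonebridge Capital LLC: 18%.
Aggregating (R1): 2.639% + 8.364% + 13.6107% + 18% = 42.6137%.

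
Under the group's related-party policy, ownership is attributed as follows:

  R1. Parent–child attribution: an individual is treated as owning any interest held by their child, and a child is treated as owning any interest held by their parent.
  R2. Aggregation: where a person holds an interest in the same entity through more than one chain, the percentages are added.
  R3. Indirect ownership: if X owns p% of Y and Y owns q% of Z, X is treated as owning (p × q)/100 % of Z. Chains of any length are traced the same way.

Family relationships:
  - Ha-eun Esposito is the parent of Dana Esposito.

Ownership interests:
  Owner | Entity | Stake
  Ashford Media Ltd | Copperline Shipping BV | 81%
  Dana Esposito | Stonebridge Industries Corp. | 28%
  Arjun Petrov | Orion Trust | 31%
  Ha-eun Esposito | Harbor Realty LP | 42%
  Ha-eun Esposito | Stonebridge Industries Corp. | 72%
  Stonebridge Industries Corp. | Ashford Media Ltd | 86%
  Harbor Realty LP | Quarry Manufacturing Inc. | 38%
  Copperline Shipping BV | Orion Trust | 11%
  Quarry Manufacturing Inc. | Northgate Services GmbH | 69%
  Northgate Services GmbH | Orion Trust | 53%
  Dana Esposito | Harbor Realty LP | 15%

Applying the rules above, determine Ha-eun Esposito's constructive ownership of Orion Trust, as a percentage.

By parent–child attribution (R1), Ha-eun Esposito is treated as also owning Dana Esposito's interest in Stonebridge Industries Corp, giving 72% + 28% = 100%.
By parent–child attribution (R1), Ha-eun Esposito is treated as also owning Dana Esposito's interest in Harbor Realty LP, giving 42% + 15% = 57%.
Chain via Stonebridge Industries Corp. → Ashford Media Ltd → Copperline Shipping BV (R3): 100% × 86% × 81% × 11% = 7.6626% of Orion Trust.
Chain via Harbor Realty LP → Quarry Manufacturing Inc. → Northgate Services GmbH (R3): 57% × 38% × 69% × 53% = 7.921062% of Orion Trust.
Aggregating (R2): 7.6626% + 7.921062% = 15.583662%.

15.583662%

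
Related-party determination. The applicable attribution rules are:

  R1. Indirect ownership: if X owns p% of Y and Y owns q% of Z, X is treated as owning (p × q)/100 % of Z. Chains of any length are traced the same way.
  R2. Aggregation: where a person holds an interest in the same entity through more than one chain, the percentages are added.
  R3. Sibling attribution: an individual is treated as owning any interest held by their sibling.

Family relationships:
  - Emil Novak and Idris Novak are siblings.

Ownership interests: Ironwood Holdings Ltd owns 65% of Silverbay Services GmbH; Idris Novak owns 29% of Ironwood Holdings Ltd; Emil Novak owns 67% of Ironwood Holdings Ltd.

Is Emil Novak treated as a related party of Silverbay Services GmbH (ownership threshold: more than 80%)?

By sibling attribution (R3), Emil Novak is treated as also owning Idris Novak's interest in Ironwood Holdings Ltd, giving 67% + 29% = 96%.
Chain via Ironwood Holdings Ltd (R1): 96% × 65% = 62.4% of Silverbay Services GmbH.
62.4% does not exceed the 80% threshold, so Emil is not a related party to Silverbay Services GmbH.

No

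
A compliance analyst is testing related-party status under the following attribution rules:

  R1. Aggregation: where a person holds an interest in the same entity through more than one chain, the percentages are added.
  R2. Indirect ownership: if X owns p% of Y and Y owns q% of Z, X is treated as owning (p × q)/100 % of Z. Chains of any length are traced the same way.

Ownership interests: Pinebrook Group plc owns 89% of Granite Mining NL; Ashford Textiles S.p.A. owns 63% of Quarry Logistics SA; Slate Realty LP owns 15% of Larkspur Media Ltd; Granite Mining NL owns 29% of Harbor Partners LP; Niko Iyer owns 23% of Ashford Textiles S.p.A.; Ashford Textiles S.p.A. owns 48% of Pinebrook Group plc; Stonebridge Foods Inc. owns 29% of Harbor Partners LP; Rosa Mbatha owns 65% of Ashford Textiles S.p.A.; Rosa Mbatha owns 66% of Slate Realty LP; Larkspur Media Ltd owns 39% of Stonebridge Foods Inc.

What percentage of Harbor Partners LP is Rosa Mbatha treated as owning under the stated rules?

Chain via Ashford Textiles S.p.A. → Pinebrook Group plc → Granite Mining NL (R2): 65% × 48% × 89% × 29% = 8.05272% of Harbor Partners LP.
Chain via Slate Realty LP → Larkspur Media Ltd → Stonebridge Foods Inc. (R2): 66% × 15% × 39% × 29% = 1.11969% of Harbor Partners LP.
Aggregating (R1): 8.05272% + 1.11969% = 9.17241%.

9.17241%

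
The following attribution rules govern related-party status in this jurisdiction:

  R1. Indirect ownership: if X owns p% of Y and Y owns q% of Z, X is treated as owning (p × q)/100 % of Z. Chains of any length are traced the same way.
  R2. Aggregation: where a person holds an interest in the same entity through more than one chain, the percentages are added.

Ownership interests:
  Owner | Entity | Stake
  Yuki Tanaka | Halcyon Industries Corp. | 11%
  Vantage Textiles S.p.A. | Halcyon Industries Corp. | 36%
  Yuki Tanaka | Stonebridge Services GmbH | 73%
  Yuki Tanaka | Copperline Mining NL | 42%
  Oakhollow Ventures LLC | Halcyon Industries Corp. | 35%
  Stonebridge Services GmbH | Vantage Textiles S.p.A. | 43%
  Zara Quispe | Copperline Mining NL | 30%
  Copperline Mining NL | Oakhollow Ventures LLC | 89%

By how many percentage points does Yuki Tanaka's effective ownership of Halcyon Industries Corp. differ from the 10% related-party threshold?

Chain via Copperline Mining NL → Oakhollow Ventures LLC (R1): 42% × 89% × 35% = 13.083% of Halcyon Industries Corp.
Chain via Stonebridge Services GmbH → Vantage Textiles S.p.A. (R1): 73% × 43% × 36% = 11.3004% of Halcyon Industries Corp.
Direct interest in Halcyon Industries Corp: 11%.
Aggregating (R2): 13.083% + 11.3004% + 11% = 35.3834%.
35.3834% exceeds the 10% threshold by 25.3834 percentage points.

25.3834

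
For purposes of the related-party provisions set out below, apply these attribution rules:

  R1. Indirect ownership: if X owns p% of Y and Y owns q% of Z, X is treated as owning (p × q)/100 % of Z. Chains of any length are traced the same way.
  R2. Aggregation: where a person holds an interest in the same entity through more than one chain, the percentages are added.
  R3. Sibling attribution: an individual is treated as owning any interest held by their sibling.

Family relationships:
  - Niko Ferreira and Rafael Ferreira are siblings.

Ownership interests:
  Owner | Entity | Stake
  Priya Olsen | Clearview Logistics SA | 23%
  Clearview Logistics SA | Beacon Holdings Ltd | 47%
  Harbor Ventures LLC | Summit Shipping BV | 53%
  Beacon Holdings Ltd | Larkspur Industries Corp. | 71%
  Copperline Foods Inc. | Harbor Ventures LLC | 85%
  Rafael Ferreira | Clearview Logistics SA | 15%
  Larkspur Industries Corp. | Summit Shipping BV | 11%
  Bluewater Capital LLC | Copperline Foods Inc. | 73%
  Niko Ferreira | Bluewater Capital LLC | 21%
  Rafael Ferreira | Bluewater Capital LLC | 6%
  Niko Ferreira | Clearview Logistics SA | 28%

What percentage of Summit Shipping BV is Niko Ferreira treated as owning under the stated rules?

10.457756%

By sibling attribution (R3), Niko Ferreira is treated as also owning Rafael Ferreira's interest in Clearview Logistics SA, giving 28% + 15% = 43%.
By sibling attribution (R3), Niko Ferreira is treated as also owning Rafael Ferreira's interest in Bluewater Capital LLC, giving 21% + 6% = 27%.
Chain via Clearview Logistics SA → Beacon Holdings Ltd → Larkspur Industries Corp. (R1): 43% × 47% × 71% × 11% = 1.578401% of Summit Shipping BV.
Chain via Bluewater Capital LLC → Copperline Foods Inc. → Harbor Ventures LLC (R1): 27% × 73% × 85% × 53% = 8.879355% of Summit Shipping BV.
Aggregating (R2): 1.578401% + 8.879355% = 10.457756%.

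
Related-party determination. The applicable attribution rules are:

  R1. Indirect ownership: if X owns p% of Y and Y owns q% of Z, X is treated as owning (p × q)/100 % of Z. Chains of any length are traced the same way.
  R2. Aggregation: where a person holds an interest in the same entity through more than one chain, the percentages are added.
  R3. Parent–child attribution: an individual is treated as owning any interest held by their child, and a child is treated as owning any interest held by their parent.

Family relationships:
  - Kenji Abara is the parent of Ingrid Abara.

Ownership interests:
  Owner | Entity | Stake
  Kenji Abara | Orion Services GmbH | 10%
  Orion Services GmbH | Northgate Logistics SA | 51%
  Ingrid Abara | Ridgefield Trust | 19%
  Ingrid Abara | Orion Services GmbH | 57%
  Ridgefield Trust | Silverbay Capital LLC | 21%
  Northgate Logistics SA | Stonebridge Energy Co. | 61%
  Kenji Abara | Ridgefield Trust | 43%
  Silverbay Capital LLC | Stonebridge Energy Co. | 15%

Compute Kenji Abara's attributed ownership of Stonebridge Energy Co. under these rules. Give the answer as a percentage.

22.7967%

By parent–child attribution (R3), Kenji Abara is treated as also owning Ingrid Abara's interest in Ridgefield Trust, giving 43% + 19% = 62%.
By parent–child attribution (R3), Kenji Abara is treated as also owning Ingrid Abara's interest in Orion Services GmbH, giving 10% + 57% = 67%.
Chain via Ridgefield Trust → Silverbay Capital LLC (R1): 62% × 21% × 15% = 1.953% of Stonebridge Energy Co.
Chain via Orion Services GmbH → Northgate Logistics SA (R1): 67% × 51% × 61% = 20.8437% of Stonebridge Energy Co.
Aggregating (R2): 1.953% + 20.8437% = 22.7967%.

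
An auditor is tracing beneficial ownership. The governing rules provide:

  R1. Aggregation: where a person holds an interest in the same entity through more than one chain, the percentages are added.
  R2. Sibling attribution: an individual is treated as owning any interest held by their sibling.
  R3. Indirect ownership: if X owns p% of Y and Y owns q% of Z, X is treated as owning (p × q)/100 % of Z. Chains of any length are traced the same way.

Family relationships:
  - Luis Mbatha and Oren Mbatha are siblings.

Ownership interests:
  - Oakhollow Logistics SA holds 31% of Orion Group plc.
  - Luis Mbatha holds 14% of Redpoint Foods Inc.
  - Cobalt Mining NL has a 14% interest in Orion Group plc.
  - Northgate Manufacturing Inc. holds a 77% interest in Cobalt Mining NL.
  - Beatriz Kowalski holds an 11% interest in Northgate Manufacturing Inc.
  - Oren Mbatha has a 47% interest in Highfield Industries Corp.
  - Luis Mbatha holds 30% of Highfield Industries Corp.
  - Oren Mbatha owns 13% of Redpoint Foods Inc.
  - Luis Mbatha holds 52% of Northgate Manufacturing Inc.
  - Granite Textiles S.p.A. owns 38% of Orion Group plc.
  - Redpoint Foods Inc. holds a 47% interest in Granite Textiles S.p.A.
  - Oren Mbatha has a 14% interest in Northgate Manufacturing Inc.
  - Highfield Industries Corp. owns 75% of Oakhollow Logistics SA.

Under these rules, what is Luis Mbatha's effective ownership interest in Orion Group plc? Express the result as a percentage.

29.8395%

By sibling attribution (R2), Luis Mbatha is treated as also owning Oren Mbatha's interest in Redpoint Foods Inc, giving 14% + 13% = 27%.
By sibling attribution (R2), Luis Mbatha is treated as also owning Oren Mbatha's interest in Highfield Industries Corp, giving 30% + 47% = 77%.
By sibling attribution (R2), Luis Mbatha is treated as also owning Oren Mbatha's interest in Northgate Manufacturing Inc, giving 52% + 14% = 66%.
Chain via Redpoint Foods Inc. → Granite Textiles S.p.A. (R3): 27% × 47% × 38% = 4.8222% of Orion Group plc.
Chain via Highfield Industries Corp. → Oakhollow Logistics SA (R3): 77% × 75% × 31% = 17.9025% of Orion Group plc.
Chain via Northgate Manufacturing Inc. → Cobalt Mining NL (R3): 66% × 77% × 14% = 7.1148% of Orion Group plc.
Aggregating (R1): 4.8222% + 17.9025% + 7.1148% = 29.8395%.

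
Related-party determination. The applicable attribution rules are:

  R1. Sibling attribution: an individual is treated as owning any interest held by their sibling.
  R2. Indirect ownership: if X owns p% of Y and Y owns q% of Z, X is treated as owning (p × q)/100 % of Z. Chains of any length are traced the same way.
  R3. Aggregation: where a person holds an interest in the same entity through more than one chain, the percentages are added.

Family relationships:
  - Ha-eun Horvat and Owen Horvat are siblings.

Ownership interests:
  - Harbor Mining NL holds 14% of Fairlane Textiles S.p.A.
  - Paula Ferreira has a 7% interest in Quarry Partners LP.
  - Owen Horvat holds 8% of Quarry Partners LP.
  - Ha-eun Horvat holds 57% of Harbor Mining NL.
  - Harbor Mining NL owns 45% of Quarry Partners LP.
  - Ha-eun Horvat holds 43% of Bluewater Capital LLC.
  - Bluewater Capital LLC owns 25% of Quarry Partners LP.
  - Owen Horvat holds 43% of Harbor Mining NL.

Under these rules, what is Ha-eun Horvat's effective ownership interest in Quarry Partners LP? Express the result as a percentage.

63.75%

By sibling attribution (R1), Ha-eun Horvat is treated as also owning Owen Horvat's interest in Harbor Mining NL, giving 57% + 43% = 100%.
By sibling attribution (R1), Ha-eun Horvat is treated as owning Owen Horvat's 8% interest in Quarry Partners LP.
Chain via Bluewater Capital LLC (R2): 43% × 25% = 10.75% of Quarry Partners LP.
Chain via Harbor Mining NL (R2): 100% × 45% = 45% of Quarry Partners LP.
Direct interest in Quarry Partners LP: 8%.
Aggregating (R3): 10.75% + 45% + 8% = 63.75%.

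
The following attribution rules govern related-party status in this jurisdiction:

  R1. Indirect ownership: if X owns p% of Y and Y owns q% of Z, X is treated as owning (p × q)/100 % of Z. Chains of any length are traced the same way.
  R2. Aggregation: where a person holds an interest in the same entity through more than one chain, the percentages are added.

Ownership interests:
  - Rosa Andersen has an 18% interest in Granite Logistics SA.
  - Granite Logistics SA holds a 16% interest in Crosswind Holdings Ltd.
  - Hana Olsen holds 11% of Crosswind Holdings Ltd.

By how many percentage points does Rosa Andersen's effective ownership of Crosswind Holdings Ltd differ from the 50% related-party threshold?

47.12

Chain via Granite Logistics SA (R1): 18% × 16% = 2.88% of Crosswind Holdings Ltd.
2.88% falls short of the 50% threshold by 47.12 percentage points.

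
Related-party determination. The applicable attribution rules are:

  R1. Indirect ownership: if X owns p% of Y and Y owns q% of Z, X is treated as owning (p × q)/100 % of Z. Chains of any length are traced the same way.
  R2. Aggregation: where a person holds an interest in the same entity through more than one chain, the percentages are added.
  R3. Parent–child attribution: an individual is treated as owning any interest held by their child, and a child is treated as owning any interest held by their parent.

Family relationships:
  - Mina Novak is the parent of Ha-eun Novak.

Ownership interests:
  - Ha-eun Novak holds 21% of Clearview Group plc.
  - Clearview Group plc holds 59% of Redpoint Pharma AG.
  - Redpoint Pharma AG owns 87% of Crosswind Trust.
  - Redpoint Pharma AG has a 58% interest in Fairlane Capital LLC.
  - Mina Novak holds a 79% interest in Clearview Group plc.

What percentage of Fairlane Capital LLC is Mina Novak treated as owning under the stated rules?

34.22%

By parent–child attribution (R3), Mina Novak is treated as also owning Ha-eun Novak's interest in Clearview Group plc, giving 79% + 21% = 100%.
Chain via Clearview Group plc → Redpoint Pharma AG (R1): 100% × 59% × 58% = 34.22% of Fairlane Capital LLC.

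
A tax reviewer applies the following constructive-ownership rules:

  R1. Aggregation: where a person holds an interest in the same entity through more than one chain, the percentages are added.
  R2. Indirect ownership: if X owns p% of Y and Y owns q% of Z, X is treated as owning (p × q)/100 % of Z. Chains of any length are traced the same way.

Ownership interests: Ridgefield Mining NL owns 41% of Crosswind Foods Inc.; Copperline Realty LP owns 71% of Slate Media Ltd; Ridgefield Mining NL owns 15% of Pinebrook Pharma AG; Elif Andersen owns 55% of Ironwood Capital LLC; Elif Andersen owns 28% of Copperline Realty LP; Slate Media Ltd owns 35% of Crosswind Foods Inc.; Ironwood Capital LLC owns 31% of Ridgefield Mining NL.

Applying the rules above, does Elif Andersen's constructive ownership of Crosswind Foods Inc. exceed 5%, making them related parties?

Chain via Copperline Realty LP → Slate Media Ltd (R2): 28% × 71% × 35% = 6.958% of Crosswind Foods Inc.
Chain via Ironwood Capital LLC → Ridgefield Mining NL (R2): 55% × 31% × 41% = 6.9905% of Crosswind Foods Inc.
Aggregating (R1): 6.958% + 6.9905% = 13.9485%.
13.9485% exceeds the 5% threshold, so Elif is a related party to Crosswind Foods Inc.

Yes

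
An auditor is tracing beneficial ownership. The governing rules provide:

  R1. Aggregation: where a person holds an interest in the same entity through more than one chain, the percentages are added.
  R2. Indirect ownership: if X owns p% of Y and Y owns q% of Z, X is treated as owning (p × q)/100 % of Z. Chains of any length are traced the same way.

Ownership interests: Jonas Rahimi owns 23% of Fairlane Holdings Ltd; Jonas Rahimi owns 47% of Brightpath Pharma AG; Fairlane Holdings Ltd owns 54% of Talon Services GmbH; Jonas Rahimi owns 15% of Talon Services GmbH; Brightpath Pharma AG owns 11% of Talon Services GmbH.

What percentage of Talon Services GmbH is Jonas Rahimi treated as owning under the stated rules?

Chain via Fairlane Holdings Ltd (R2): 23% × 54% = 12.42% of Talon Services GmbH.
Chain via Brightpath Pharma AG (R2): 47% × 11% = 5.17% of Talon Services GmbH.
Direct interest in Talon Services GmbH: 15%.
Aggregating (R1): 12.42% + 5.17% + 15% = 32.59%.

32.59%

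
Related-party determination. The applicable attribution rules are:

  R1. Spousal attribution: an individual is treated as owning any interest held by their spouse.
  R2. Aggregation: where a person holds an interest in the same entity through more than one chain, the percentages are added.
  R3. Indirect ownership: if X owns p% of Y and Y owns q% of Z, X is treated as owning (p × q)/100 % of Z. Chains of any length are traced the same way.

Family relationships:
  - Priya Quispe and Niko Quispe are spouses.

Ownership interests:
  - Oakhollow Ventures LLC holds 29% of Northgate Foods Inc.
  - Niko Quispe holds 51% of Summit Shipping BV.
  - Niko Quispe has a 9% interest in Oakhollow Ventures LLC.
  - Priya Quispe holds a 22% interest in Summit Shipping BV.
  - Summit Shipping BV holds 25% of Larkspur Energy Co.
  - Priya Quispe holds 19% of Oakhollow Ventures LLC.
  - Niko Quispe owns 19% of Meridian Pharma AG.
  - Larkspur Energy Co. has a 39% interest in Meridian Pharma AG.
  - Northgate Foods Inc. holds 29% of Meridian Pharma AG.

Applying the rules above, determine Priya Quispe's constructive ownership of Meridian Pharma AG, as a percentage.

By spousal attribution (R1), Priya Quispe is treated as also owning Niko Quispe's interest in Summit Shipping BV, giving 22% + 51% = 73%.
By spousal attribution (R1), Priya Quispe is treated as also owning Niko Quispe's interest in Oakhollow Ventures LLC, giving 19% + 9% = 28%.
By spousal attribution (R1), Priya Quispe is treated as owning Niko Quispe's 19% interest in Meridian Pharma AG.
Chain via Summit Shipping BV → Larkspur Energy Co. (R3): 73% × 25% × 39% = 7.1175% of Meridian Pharma AG.
Chain via Oakhollow Ventures LLC → Northgate Foods Inc. (R3): 28% × 29% × 29% = 2.3548% of Meridian Pharma AG.
Direct interest in Meridian Pharma AG: 19%.
Aggregating (R2): 7.1175% + 2.3548% + 19% = 28.4723%.

28.4723%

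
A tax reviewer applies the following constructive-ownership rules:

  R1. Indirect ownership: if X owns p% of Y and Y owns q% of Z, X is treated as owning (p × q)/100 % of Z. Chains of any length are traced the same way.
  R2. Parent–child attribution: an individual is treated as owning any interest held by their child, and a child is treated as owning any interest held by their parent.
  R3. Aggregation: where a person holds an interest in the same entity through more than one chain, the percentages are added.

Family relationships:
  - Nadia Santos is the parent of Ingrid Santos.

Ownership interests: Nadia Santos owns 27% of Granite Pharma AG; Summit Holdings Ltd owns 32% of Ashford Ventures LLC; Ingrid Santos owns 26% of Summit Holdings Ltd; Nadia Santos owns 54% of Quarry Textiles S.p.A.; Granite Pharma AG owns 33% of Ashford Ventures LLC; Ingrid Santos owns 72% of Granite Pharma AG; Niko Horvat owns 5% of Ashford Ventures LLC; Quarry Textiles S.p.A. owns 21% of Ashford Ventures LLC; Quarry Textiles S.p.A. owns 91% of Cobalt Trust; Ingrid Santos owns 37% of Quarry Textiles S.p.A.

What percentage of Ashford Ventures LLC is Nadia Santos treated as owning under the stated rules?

By parent–child attribution (R2), Nadia Santos is treated as also owning Ingrid Santos's interest in Granite Pharma AG, giving 27% + 72% = 99%.
By parent–child attribution (R2), Nadia Santos is treated as also owning Ingrid Santos's interest in Quarry Textiles S.p.A, giving 54% + 37% = 91%.
By parent–child attribution (R2), Nadia Santos is treated as owning Ingrid Santos's 26% interest in Summit Holdings Ltd.
Chain via Granite Pharma AG (R1): 99% × 33% = 32.67% of Ashford Ventures LLC.
Chain via Quarry Textiles S.p.A. (R1): 91% × 21% = 19.11% of Ashford Ventures LLC.
Chain via Summit Holdings Ltd (R1): 26% × 32% = 8.32% of Ashford Ventures LLC.
Aggregating (R3): 32.67% + 19.11% + 8.32% = 60.1%.

60.1%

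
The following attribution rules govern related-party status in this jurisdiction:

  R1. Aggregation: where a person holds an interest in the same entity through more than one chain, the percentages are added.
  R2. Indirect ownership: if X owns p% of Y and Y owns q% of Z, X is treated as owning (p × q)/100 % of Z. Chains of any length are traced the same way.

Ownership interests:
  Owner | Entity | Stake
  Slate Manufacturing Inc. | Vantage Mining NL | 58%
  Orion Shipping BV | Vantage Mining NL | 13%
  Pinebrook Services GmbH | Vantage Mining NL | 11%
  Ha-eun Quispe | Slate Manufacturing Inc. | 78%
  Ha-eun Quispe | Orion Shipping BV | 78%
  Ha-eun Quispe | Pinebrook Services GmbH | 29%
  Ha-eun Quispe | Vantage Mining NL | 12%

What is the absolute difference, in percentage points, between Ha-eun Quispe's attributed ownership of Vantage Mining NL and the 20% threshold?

Chain via Slate Manufacturing Inc. (R2): 78% × 58% = 45.24% of Vantage Mining NL.
Chain via Pinebrook Services GmbH (R2): 29% × 11% = 3.19% of Vantage Mining NL.
Chain via Orion Shipping BV (R2): 78% × 13% = 10.14% of Vantage Mining NL.
Direct interest in Vantage Mining NL: 12%.
Aggregating (R1): 45.24% + 3.19% + 10.14% + 12% = 70.57%.
70.57% exceeds the 20% threshold by 50.57 percentage points.

50.57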